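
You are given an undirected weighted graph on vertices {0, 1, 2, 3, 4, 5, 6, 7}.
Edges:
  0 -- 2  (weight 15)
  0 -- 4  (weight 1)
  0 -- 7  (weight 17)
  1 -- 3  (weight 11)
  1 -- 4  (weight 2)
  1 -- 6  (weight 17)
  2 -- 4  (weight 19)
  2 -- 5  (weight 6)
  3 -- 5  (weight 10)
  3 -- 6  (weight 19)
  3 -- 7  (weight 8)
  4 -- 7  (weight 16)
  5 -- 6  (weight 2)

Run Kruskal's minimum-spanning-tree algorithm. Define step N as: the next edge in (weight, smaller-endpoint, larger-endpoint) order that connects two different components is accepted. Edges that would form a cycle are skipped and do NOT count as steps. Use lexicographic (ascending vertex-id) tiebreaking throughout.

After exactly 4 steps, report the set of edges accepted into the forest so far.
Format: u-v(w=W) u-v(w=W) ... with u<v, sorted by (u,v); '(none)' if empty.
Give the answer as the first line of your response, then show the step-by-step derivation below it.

0-4(w=1) 1-4(w=2) 2-5(w=6) 5-6(w=2)

step 1: add edge 0-4 (w=1); MST = {0-4(w=1)}
step 2: add edge 1-4 (w=2); MST = {0-4(w=1) 1-4(w=2)}
step 3: add edge 5-6 (w=2); MST = {0-4(w=1) 1-4(w=2) 5-6(w=2)}
step 4: add edge 2-5 (w=6); MST = {0-4(w=1) 1-4(w=2) 2-5(w=6) 5-6(w=2)}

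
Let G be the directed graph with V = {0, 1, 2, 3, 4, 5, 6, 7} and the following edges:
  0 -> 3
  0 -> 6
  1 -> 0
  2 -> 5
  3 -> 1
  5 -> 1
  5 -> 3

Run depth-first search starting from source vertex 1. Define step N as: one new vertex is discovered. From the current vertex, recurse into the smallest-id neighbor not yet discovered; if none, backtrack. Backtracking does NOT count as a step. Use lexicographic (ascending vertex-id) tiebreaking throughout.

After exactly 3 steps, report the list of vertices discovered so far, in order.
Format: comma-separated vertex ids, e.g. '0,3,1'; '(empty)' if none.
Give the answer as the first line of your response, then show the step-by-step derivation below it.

1,0,3

step 1: discover 1; path=1; order=1
step 2: discover 0; path=1>0; order=1,0
step 3: discover 3; path=1>0>3; order=1,0,3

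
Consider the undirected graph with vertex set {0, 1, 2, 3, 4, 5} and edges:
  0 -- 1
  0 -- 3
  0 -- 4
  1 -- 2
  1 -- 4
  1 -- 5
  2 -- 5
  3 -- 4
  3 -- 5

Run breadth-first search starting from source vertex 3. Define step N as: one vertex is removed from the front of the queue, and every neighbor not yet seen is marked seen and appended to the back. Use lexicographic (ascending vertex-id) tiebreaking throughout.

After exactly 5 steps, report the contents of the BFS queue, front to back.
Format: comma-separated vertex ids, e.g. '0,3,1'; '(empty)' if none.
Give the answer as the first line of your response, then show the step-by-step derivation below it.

2

step 1: dequeue 3; queue=[0,4,5]; order=3
step 2: dequeue 0; queue=[4,5,1]; order=3,0
step 3: dequeue 4; queue=[5,1]; order=3,0,4
step 4: dequeue 5; queue=[1,2]; order=3,0,4,5
step 5: dequeue 1; queue=[2]; order=3,0,4,5,1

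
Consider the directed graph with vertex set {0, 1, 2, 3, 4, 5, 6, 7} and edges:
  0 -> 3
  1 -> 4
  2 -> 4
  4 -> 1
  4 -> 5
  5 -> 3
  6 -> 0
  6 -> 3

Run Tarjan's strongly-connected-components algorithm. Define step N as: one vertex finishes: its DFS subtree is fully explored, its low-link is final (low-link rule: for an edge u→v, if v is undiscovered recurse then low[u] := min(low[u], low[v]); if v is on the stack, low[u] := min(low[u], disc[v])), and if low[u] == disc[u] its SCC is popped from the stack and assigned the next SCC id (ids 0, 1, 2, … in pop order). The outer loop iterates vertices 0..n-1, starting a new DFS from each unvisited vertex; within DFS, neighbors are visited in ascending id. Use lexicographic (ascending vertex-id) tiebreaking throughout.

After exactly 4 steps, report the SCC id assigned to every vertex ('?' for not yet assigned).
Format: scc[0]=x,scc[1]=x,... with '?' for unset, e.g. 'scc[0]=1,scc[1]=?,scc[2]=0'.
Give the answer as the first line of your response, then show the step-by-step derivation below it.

scc[0]=1,scc[1]=?,scc[2]=?,scc[3]=0,scc[4]=?,scc[5]=2,scc[6]=?,scc[7]=?

step 1: low=(low[0]=0,low[1]=?,low[2]=?,low[3]=1,low[4]=?,low[5]=?,low[6]=?,low[7]=?); scc=(scc[0]=?,scc[1]=?,scc[2]=?,scc[3]=0,scc[4]=?,scc[5]=?,scc[6]=?,scc[7]=?)
step 2: low=(low[0]=0,low[1]=?,low[2]=?,low[3]=1,low[4]=?,low[5]=?,low[6]=?,low[7]=?); scc=(scc[0]=1,scc[1]=?,scc[2]=?,scc[3]=0,scc[4]=?,scc[5]=?,scc[6]=?,scc[7]=?)
step 3: low=(low[0]=0,low[1]=2,low[2]=?,low[3]=1,low[4]=2,low[5]=4,low[6]=?,low[7]=?); scc=(scc[0]=1,scc[1]=?,scc[2]=?,scc[3]=0,scc[4]=?,scc[5]=2,scc[6]=?,scc[7]=?)
step 4: low=(low[0]=0,low[1]=2,low[2]=?,low[3]=1,low[4]=2,low[5]=4,low[6]=?,low[7]=?); scc=(scc[0]=1,scc[1]=?,scc[2]=?,scc[3]=0,scc[4]=?,scc[5]=2,scc[6]=?,scc[7]=?)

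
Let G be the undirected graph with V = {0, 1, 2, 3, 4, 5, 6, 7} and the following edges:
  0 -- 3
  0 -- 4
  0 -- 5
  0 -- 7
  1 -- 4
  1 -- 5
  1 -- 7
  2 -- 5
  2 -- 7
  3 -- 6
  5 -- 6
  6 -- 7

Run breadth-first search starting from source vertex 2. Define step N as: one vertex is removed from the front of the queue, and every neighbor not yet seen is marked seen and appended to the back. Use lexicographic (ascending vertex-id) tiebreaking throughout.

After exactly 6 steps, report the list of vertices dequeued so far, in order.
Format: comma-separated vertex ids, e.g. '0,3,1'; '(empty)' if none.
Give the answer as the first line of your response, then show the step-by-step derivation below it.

2,5,7,0,1,6

step 1: dequeue 2; queue=[5,7]; order=2
step 2: dequeue 5; queue=[7,0,1,6]; order=2,5
step 3: dequeue 7; queue=[0,1,6]; order=2,5,7
step 4: dequeue 0; queue=[1,6,3,4]; order=2,5,7,0
step 5: dequeue 1; queue=[6,3,4]; order=2,5,7,0,1
step 6: dequeue 6; queue=[3,4]; order=2,5,7,0,1,6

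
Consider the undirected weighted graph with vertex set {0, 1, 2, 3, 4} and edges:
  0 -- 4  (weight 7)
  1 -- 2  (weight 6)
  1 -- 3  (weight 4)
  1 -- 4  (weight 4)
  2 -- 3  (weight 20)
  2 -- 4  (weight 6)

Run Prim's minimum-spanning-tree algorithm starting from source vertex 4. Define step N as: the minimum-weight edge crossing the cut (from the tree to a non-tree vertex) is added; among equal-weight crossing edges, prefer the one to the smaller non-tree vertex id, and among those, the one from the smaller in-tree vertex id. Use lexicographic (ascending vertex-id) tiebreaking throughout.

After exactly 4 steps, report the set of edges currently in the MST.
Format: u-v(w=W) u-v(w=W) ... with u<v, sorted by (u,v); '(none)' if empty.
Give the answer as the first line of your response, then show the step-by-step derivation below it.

0-4(w=7) 1-2(w=6) 1-3(w=4) 1-4(w=4)

step 1: add edge 1-4 (w=4); MST = {1-4(w=4)}
step 2: add edge 1-3 (w=4); MST = {1-3(w=4) 1-4(w=4)}
step 3: add edge 1-2 (w=6); MST = {1-2(w=6) 1-3(w=4) 1-4(w=4)}
step 4: add edge 0-4 (w=7); MST = {0-4(w=7) 1-2(w=6) 1-3(w=4) 1-4(w=4)}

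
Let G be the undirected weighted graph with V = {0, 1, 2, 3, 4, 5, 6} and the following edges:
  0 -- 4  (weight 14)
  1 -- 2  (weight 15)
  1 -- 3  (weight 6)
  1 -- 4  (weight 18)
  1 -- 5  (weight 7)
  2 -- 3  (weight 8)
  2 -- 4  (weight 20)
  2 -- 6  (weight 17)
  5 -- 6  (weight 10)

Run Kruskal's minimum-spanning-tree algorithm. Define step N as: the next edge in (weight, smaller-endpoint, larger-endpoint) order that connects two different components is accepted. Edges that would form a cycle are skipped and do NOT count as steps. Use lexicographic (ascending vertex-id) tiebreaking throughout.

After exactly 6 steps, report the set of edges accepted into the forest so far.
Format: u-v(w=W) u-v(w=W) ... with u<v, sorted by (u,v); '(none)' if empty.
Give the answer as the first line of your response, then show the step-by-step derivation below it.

0-4(w=14) 1-3(w=6) 1-4(w=18) 1-5(w=7) 2-3(w=8) 5-6(w=10)

step 1: add edge 1-3 (w=6); MST = {1-3(w=6)}
step 2: add edge 1-5 (w=7); MST = {1-3(w=6) 1-5(w=7)}
step 3: add edge 2-3 (w=8); MST = {1-3(w=6) 1-5(w=7) 2-3(w=8)}
step 4: add edge 5-6 (w=10); MST = {1-3(w=6) 1-5(w=7) 2-3(w=8) 5-6(w=10)}
step 5: add edge 0-4 (w=14); MST = {0-4(w=14) 1-3(w=6) 1-5(w=7) 2-3(w=8) 5-6(w=10)}
step 6: add edge 1-4 (w=18); MST = {0-4(w=14) 1-3(w=6) 1-4(w=18) 1-5(w=7) 2-3(w=8) 5-6(w=10)}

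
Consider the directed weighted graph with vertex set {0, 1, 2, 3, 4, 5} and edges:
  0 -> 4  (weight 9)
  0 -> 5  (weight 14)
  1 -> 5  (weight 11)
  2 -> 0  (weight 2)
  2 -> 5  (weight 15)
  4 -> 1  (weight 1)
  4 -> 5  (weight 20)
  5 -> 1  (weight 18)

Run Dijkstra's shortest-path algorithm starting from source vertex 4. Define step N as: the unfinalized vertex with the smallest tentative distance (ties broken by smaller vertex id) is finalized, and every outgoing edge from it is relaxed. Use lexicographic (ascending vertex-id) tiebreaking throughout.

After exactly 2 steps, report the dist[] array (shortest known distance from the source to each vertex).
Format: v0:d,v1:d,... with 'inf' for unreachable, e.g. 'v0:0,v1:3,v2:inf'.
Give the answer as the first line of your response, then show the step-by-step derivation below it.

v0:inf,v1:1,v2:inf,v3:inf,v4:0,v5:12

step 1: dist = v0:inf,v1:1,v2:inf,v3:inf,v4:0,v5:20
step 2: dist = v0:inf,v1:1,v2:inf,v3:inf,v4:0,v5:12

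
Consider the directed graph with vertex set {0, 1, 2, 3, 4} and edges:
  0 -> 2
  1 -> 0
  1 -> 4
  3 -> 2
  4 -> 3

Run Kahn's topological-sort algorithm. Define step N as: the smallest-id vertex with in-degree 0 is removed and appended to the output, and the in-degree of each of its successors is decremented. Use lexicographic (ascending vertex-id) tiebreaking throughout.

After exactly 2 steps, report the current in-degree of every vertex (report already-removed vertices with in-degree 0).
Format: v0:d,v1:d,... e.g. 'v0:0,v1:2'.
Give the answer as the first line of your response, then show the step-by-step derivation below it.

v0:0,v1:0,v2:1,v3:1,v4:0

step 1: output 1; order=[1]; indeg=(0,0,2,1,0)
step 2: output 0; order=[1,0]; indeg=(0,0,1,1,0)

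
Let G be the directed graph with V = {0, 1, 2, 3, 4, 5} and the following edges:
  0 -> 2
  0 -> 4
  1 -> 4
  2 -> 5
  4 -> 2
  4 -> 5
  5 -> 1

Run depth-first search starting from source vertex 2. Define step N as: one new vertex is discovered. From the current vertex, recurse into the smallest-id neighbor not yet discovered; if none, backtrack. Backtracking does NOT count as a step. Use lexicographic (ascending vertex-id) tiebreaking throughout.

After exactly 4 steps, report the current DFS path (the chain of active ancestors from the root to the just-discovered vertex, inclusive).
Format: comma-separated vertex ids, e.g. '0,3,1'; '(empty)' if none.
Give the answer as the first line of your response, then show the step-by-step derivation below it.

2,5,1,4

step 1: discover 2; path=2; order=2
step 2: discover 5; path=2>5; order=2,5
step 3: discover 1; path=2>5>1; order=2,5,1
step 4: discover 4; path=2>5>1>4; order=2,5,1,4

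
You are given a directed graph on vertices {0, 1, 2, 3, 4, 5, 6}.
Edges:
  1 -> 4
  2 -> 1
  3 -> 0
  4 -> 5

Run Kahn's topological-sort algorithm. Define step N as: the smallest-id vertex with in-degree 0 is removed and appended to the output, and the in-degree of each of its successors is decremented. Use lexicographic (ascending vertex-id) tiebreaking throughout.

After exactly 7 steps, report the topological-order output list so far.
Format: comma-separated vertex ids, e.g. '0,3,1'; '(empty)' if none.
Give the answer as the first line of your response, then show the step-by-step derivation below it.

2,1,3,0,4,5,6

step 1: output 2; order=[2]; indeg=(1,0,0,0,1,1,0)
step 2: output 1; order=[2,1]; indeg=(1,0,0,0,0,1,0)
step 3: output 3; order=[2,1,3]; indeg=(0,0,0,0,0,1,0)
step 4: output 0; order=[2,1,3,0]; indeg=(0,0,0,0,0,1,0)
step 5: output 4; order=[2,1,3,0,4]; indeg=(0,0,0,0,0,0,0)
step 6: output 5; order=[2,1,3,0,4,5]; indeg=(0,0,0,0,0,0,0)
step 7: output 6; order=[2,1,3,0,4,5,6]; indeg=(0,0,0,0,0,0,0)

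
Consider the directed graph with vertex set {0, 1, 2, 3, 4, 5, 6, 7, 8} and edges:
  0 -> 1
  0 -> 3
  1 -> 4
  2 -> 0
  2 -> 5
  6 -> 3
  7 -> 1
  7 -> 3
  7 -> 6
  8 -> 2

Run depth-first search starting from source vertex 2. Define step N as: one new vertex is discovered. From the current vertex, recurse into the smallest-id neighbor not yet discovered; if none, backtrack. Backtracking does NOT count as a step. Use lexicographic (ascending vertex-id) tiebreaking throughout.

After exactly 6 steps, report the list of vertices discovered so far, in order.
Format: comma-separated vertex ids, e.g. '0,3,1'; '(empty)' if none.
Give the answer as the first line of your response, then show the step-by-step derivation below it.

2,0,1,4,3,5

step 1: discover 2; path=2; order=2
step 2: discover 0; path=2>0; order=2,0
step 3: discover 1; path=2>0>1; order=2,0,1
step 4: discover 4; path=2>0>1>4; order=2,0,1,4
step 5: discover 3; path=2>0>3; order=2,0,1,4,3
step 6: discover 5; path=2>5; order=2,0,1,4,3,5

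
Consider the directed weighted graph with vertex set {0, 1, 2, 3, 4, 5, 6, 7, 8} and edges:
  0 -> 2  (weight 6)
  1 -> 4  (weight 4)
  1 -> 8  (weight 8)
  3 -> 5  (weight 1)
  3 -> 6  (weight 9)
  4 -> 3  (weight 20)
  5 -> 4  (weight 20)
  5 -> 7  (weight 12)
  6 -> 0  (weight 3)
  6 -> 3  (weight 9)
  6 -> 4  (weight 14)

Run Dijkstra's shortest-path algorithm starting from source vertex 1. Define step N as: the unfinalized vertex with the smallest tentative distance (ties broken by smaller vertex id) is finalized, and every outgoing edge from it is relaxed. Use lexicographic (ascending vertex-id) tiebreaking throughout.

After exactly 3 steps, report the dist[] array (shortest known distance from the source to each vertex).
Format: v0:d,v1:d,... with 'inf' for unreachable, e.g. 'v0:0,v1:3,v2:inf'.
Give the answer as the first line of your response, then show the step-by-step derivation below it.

v0:inf,v1:0,v2:inf,v3:24,v4:4,v5:inf,v6:inf,v7:inf,v8:8

step 1: dist = v0:inf,v1:0,v2:inf,v3:inf,v4:4,v5:inf,v6:inf,v7:inf,v8:8
step 2: dist = v0:inf,v1:0,v2:inf,v3:24,v4:4,v5:inf,v6:inf,v7:inf,v8:8
step 3: dist = v0:inf,v1:0,v2:inf,v3:24,v4:4,v5:inf,v6:inf,v7:inf,v8:8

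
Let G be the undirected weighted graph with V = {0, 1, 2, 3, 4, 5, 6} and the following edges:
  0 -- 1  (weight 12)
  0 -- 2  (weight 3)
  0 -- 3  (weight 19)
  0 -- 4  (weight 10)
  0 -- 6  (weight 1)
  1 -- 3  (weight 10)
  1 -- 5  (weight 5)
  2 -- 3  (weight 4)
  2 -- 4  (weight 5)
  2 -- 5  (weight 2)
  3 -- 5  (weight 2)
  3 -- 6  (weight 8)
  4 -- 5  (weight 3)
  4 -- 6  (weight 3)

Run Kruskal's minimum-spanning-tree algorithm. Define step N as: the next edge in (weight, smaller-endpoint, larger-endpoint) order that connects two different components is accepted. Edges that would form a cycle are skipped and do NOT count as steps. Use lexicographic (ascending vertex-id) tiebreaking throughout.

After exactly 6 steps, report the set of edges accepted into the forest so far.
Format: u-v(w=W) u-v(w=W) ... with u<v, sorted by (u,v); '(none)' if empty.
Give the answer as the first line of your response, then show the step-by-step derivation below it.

0-2(w=3) 0-6(w=1) 1-5(w=5) 2-5(w=2) 3-5(w=2) 4-5(w=3)

step 1: add edge 0-6 (w=1); MST = {0-6(w=1)}
step 2: add edge 2-5 (w=2); MST = {0-6(w=1) 2-5(w=2)}
step 3: add edge 3-5 (w=2); MST = {0-6(w=1) 2-5(w=2) 3-5(w=2)}
step 4: add edge 0-2 (w=3); MST = {0-2(w=3) 0-6(w=1) 2-5(w=2) 3-5(w=2)}
step 5: add edge 4-5 (w=3); MST = {0-2(w=3) 0-6(w=1) 2-5(w=2) 3-5(w=2) 4-5(w=3)}
step 6: add edge 1-5 (w=5); MST = {0-2(w=3) 0-6(w=1) 1-5(w=5) 2-5(w=2) 3-5(w=2) 4-5(w=3)}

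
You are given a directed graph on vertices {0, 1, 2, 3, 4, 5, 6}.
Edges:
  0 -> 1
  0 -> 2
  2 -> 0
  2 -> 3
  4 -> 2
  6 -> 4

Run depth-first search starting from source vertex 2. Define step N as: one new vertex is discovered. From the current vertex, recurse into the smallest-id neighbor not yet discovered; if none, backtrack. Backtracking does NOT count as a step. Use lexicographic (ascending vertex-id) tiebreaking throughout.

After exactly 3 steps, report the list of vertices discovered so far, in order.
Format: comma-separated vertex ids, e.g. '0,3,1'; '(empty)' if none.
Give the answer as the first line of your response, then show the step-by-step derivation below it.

2,0,1

step 1: discover 2; path=2; order=2
step 2: discover 0; path=2>0; order=2,0
step 3: discover 1; path=2>0>1; order=2,0,1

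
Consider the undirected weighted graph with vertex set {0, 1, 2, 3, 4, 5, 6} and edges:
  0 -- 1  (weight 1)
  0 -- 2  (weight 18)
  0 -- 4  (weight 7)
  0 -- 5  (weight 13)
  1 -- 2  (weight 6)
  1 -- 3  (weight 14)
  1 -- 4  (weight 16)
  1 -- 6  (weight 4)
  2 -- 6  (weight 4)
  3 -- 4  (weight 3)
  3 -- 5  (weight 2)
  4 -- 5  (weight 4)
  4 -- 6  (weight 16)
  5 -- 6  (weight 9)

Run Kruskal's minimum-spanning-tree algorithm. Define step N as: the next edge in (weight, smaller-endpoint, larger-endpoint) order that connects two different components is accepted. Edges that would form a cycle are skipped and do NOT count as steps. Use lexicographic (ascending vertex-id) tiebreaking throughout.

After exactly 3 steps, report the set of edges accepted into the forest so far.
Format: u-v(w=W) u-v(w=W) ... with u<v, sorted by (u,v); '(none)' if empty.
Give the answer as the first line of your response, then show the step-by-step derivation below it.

0-1(w=1) 3-4(w=3) 3-5(w=2)

step 1: add edge 0-1 (w=1); MST = {0-1(w=1)}
step 2: add edge 3-5 (w=2); MST = {0-1(w=1) 3-5(w=2)}
step 3: add edge 3-4 (w=3); MST = {0-1(w=1) 3-4(w=3) 3-5(w=2)}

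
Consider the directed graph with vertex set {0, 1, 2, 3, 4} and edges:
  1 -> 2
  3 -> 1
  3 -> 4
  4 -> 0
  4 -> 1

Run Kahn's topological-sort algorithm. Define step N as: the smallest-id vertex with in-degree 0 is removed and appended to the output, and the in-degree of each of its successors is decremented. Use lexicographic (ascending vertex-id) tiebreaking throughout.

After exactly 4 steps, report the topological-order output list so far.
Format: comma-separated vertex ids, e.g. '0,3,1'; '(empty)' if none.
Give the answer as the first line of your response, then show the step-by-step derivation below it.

3,4,0,1

step 1: output 3; order=[3]; indeg=(1,1,1,0,0)
step 2: output 4; order=[3,4]; indeg=(0,0,1,0,0)
step 3: output 0; order=[3,4,0]; indeg=(0,0,1,0,0)
step 4: output 1; order=[3,4,0,1]; indeg=(0,0,0,0,0)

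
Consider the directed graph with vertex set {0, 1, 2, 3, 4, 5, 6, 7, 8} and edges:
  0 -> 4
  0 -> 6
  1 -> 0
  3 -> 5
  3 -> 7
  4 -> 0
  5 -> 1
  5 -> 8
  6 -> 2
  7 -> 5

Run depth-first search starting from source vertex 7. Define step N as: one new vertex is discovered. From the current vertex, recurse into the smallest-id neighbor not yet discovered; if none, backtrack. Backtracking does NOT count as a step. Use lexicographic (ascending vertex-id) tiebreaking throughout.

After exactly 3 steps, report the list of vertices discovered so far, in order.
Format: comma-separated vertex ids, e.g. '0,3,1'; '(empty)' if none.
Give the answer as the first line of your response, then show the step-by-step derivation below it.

7,5,1

step 1: discover 7; path=7; order=7
step 2: discover 5; path=7>5; order=7,5
step 3: discover 1; path=7>5>1; order=7,5,1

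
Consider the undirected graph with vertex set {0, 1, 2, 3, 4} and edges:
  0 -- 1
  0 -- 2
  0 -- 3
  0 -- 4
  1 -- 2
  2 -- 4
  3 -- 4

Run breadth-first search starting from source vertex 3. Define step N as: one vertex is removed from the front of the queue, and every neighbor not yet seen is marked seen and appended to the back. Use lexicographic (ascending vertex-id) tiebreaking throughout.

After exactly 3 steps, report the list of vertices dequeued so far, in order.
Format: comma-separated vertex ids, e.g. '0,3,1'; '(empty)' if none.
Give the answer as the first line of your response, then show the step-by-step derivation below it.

3,0,4

step 1: dequeue 3; queue=[0,4]; order=3
step 2: dequeue 0; queue=[4,1,2]; order=3,0
step 3: dequeue 4; queue=[1,2]; order=3,0,4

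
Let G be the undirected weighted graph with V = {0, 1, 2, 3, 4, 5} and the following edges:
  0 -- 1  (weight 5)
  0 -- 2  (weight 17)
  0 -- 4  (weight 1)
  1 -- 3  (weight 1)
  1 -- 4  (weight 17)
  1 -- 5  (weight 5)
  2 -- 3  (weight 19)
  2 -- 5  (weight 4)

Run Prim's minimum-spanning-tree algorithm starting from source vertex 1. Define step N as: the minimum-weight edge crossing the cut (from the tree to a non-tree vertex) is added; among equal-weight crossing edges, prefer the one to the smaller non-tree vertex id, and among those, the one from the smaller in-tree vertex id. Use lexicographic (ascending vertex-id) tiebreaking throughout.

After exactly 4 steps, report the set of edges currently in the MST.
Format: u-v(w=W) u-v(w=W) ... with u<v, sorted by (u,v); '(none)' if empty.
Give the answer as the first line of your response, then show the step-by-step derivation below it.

0-1(w=5) 0-4(w=1) 1-3(w=1) 1-5(w=5)

step 1: add edge 1-3 (w=1); MST = {1-3(w=1)}
step 2: add edge 0-1 (w=5); MST = {0-1(w=5) 1-3(w=1)}
step 3: add edge 0-4 (w=1); MST = {0-1(w=5) 0-4(w=1) 1-3(w=1)}
step 4: add edge 1-5 (w=5); MST = {0-1(w=5) 0-4(w=1) 1-3(w=1) 1-5(w=5)}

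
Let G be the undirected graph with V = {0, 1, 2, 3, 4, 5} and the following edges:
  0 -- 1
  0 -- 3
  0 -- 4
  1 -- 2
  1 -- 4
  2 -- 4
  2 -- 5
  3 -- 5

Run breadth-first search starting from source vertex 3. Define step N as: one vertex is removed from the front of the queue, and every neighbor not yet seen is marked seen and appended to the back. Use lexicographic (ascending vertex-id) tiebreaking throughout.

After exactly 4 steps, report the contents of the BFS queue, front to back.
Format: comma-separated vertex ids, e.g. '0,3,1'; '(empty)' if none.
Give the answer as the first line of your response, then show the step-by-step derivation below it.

4,2

step 1: dequeue 3; queue=[0,5]; order=3
step 2: dequeue 0; queue=[5,1,4]; order=3,0
step 3: dequeue 5; queue=[1,4,2]; order=3,0,5
step 4: dequeue 1; queue=[4,2]; order=3,0,5,1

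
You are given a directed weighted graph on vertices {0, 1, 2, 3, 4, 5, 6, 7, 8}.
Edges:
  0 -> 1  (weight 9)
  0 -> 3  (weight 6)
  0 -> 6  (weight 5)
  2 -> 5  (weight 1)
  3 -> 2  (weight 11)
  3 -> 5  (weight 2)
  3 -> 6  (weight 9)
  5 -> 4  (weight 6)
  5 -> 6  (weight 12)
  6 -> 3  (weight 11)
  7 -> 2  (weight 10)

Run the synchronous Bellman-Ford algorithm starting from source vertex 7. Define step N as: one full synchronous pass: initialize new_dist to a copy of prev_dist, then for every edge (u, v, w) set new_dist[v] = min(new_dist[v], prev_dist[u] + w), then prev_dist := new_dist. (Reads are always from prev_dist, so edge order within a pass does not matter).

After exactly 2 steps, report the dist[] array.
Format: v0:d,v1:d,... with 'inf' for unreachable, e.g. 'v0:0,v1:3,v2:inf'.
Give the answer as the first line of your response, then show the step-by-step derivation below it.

v0:inf,v1:inf,v2:10,v3:inf,v4:inf,v5:11,v6:inf,v7:0,v8:inf

step 1: dist = v0:inf,v1:inf,v2:10,v3:inf,v4:inf,v5:inf,v6:inf,v7:0,v8:inf
step 2: dist = v0:inf,v1:inf,v2:10,v3:inf,v4:inf,v5:11,v6:inf,v7:0,v8:inf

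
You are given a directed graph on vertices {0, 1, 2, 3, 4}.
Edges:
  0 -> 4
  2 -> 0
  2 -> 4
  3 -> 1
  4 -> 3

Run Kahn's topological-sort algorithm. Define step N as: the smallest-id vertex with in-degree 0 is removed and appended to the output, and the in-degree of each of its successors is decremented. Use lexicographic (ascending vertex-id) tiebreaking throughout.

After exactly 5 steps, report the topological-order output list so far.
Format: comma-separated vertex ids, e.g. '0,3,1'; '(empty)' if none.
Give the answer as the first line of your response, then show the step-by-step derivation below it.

2,0,4,3,1

step 1: output 2; order=[2]; indeg=(0,1,0,1,1)
step 2: output 0; order=[2,0]; indeg=(0,1,0,1,0)
step 3: output 4; order=[2,0,4]; indeg=(0,1,0,0,0)
step 4: output 3; order=[2,0,4,3]; indeg=(0,0,0,0,0)
step 5: output 1; order=[2,0,4,3,1]; indeg=(0,0,0,0,0)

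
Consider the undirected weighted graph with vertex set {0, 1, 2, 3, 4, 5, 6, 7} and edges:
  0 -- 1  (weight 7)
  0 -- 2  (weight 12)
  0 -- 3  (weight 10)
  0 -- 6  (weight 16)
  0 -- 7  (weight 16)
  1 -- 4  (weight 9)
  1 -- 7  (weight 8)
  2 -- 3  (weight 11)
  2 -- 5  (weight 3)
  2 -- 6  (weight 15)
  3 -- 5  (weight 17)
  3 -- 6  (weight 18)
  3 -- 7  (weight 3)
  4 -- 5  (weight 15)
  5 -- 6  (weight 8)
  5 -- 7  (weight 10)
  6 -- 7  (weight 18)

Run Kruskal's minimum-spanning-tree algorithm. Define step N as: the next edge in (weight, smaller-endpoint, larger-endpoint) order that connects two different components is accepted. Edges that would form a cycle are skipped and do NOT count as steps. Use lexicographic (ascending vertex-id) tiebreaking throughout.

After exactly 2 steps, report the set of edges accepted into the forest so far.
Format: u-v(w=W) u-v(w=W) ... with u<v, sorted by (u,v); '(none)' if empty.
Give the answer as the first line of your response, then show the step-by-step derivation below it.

2-5(w=3) 3-7(w=3)

step 1: add edge 2-5 (w=3); MST = {2-5(w=3)}
step 2: add edge 3-7 (w=3); MST = {2-5(w=3) 3-7(w=3)}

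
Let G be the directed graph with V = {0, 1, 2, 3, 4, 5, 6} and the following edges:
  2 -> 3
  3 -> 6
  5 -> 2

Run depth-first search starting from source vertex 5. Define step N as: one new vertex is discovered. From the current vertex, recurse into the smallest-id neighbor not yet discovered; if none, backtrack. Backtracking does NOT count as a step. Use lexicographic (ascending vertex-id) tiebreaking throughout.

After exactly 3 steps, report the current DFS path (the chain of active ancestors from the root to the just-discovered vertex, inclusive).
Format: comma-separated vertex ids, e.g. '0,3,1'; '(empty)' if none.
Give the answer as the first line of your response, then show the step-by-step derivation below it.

5,2,3

step 1: discover 5; path=5; order=5
step 2: discover 2; path=5>2; order=5,2
step 3: discover 3; path=5>2>3; order=5,2,3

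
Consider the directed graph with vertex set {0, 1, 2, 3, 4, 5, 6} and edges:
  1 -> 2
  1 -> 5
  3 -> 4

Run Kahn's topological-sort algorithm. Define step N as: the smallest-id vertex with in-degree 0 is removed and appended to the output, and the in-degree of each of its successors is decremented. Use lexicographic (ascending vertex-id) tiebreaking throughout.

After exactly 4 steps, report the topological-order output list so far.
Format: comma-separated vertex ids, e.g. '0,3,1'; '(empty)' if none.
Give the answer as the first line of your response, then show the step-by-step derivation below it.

0,1,2,3

step 1: output 0; order=[0]; indeg=(0,0,1,0,1,1,0)
step 2: output 1; order=[0,1]; indeg=(0,0,0,0,1,0,0)
step 3: output 2; order=[0,1,2]; indeg=(0,0,0,0,1,0,0)
step 4: output 3; order=[0,1,2,3]; indeg=(0,0,0,0,0,0,0)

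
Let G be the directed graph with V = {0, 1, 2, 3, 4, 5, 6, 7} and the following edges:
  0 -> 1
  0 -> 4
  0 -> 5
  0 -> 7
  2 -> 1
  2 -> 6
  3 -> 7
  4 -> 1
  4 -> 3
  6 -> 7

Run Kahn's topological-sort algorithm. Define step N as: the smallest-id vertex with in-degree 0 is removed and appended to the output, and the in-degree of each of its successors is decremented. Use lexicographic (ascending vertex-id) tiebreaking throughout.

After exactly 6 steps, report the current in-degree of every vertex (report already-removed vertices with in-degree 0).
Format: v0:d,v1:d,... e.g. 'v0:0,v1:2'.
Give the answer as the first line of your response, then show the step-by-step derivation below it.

v0:0,v1:0,v2:0,v3:0,v4:0,v5:0,v6:0,v7:1

step 1: output 0; order=[0]; indeg=(0,2,0,1,0,0,1,2)
step 2: output 2; order=[0,2]; indeg=(0,1,0,1,0,0,0,2)
step 3: output 4; order=[0,2,4]; indeg=(0,0,0,0,0,0,0,2)
step 4: output 1; order=[0,2,4,1]; indeg=(0,0,0,0,0,0,0,2)
step 5: output 3; order=[0,2,4,1,3]; indeg=(0,0,0,0,0,0,0,1)
step 6: output 5; order=[0,2,4,1,3,5]; indeg=(0,0,0,0,0,0,0,1)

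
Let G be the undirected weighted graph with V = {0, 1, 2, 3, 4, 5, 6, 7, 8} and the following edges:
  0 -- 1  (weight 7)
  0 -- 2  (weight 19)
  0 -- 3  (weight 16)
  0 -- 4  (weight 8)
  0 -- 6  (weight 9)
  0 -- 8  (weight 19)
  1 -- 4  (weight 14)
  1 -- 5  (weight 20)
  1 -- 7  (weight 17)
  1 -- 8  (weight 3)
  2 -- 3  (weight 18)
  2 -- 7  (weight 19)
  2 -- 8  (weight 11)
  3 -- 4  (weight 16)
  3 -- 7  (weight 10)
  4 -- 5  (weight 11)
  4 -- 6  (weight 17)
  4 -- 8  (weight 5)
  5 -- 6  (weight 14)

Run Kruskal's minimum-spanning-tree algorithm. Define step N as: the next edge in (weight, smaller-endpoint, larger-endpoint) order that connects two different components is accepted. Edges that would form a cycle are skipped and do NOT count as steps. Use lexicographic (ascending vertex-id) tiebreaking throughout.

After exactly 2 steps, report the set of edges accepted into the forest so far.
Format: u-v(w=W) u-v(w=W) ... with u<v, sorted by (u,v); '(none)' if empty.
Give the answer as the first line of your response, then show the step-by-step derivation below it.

1-8(w=3) 4-8(w=5)

step 1: add edge 1-8 (w=3); MST = {1-8(w=3)}
step 2: add edge 4-8 (w=5); MST = {1-8(w=3) 4-8(w=5)}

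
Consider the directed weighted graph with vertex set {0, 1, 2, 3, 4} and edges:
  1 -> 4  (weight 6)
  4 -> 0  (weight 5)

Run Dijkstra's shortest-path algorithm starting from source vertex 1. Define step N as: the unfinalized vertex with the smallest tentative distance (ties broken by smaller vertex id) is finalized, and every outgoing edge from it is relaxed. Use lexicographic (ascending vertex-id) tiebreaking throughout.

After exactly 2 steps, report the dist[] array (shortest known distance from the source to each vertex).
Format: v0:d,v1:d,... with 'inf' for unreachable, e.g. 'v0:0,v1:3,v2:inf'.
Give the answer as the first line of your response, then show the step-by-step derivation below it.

v0:11,v1:0,v2:inf,v3:inf,v4:6

step 1: dist = v0:inf,v1:0,v2:inf,v3:inf,v4:6
step 2: dist = v0:11,v1:0,v2:inf,v3:inf,v4:6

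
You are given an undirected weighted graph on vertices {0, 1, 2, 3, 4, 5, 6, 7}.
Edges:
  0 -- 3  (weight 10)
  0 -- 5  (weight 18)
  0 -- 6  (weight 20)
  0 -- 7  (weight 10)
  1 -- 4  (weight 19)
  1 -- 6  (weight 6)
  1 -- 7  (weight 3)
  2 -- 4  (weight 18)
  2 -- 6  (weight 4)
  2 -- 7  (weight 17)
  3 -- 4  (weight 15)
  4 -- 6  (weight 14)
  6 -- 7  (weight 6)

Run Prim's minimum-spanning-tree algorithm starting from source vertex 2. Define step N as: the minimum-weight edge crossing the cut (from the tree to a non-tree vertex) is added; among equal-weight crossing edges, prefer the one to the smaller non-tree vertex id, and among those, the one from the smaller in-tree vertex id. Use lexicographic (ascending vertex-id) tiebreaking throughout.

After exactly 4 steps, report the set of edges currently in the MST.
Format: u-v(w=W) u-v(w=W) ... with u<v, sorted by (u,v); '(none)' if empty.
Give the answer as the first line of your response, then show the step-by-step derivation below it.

0-7(w=10) 1-6(w=6) 1-7(w=3) 2-6(w=4)

step 1: add edge 2-6 (w=4); MST = {2-6(w=4)}
step 2: add edge 1-6 (w=6); MST = {1-6(w=6) 2-6(w=4)}
step 3: add edge 1-7 (w=3); MST = {1-6(w=6) 1-7(w=3) 2-6(w=4)}
step 4: add edge 0-7 (w=10); MST = {0-7(w=10) 1-6(w=6) 1-7(w=3) 2-6(w=4)}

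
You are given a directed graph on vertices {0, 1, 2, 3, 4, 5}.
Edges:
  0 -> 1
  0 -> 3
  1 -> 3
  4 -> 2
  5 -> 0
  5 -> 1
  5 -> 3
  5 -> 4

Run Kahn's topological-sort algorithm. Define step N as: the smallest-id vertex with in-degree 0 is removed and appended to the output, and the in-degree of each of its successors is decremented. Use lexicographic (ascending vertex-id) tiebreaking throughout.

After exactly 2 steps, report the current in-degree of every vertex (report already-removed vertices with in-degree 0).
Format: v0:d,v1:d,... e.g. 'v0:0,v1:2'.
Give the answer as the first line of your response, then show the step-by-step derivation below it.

v0:0,v1:0,v2:1,v3:1,v4:0,v5:0

step 1: output 5; order=[5]; indeg=(0,1,1,2,0,0)
step 2: output 0; order=[5,0]; indeg=(0,0,1,1,0,0)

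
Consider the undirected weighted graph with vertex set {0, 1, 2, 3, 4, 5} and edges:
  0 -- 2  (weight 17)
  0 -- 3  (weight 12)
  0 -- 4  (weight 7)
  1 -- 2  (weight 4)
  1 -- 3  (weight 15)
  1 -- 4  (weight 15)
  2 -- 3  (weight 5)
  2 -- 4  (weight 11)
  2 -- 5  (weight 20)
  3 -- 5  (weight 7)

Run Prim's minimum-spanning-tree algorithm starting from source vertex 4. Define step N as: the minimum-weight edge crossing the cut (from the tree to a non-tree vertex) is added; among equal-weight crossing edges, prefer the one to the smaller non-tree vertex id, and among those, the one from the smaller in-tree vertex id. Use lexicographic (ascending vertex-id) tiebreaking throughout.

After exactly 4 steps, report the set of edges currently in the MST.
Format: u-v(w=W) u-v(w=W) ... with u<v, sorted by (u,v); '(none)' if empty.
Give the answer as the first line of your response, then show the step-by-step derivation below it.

0-4(w=7) 1-2(w=4) 2-3(w=5) 2-4(w=11)

step 1: add edge 0-4 (w=7); MST = {0-4(w=7)}
step 2: add edge 2-4 (w=11); MST = {0-4(w=7) 2-4(w=11)}
step 3: add edge 1-2 (w=4); MST = {0-4(w=7) 1-2(w=4) 2-4(w=11)}
step 4: add edge 2-3 (w=5); MST = {0-4(w=7) 1-2(w=4) 2-3(w=5) 2-4(w=11)}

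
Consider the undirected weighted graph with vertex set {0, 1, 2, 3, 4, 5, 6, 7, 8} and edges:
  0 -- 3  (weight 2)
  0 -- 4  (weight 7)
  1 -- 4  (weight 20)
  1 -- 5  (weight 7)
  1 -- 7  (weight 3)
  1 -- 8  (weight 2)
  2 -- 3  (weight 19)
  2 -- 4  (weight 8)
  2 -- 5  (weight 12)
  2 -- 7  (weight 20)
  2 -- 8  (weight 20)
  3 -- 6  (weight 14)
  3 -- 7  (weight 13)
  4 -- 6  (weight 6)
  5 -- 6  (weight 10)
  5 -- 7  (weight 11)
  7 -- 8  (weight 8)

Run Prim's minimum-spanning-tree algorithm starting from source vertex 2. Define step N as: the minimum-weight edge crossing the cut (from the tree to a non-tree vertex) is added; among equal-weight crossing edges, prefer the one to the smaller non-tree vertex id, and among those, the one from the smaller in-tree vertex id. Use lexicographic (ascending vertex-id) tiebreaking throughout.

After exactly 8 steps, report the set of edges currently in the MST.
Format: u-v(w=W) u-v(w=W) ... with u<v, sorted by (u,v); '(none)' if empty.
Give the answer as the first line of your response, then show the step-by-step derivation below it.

0-3(w=2) 0-4(w=7) 1-5(w=7) 1-7(w=3) 1-8(w=2) 2-4(w=8) 4-6(w=6) 5-6(w=10)

step 1: add edge 2-4 (w=8); MST = {2-4(w=8)}
step 2: add edge 4-6 (w=6); MST = {2-4(w=8) 4-6(w=6)}
step 3: add edge 0-4 (w=7); MST = {0-4(w=7) 2-4(w=8) 4-6(w=6)}
step 4: add edge 0-3 (w=2); MST = {0-3(w=2) 0-4(w=7) 2-4(w=8) 4-6(w=6)}
step 5: add edge 5-6 (w=10); MST = {0-3(w=2) 0-4(w=7) 2-4(w=8) 4-6(w=6) 5-6(w=10)}
step 6: add edge 1-5 (w=7); MST = {0-3(w=2) 0-4(w=7) 1-5(w=7) 2-4(w=8) 4-6(w=6) 5-6(w=10)}
step 7: add edge 1-8 (w=2); MST = {0-3(w=2) 0-4(w=7) 1-5(w=7) 1-8(w=2) 2-4(w=8) 4-6(w=6) 5-6(w=10)}
step 8: add edge 1-7 (w=3); MST = {0-3(w=2) 0-4(w=7) 1-5(w=7) 1-7(w=3) 1-8(w=2) 2-4(w=8) 4-6(w=6) 5-6(w=10)}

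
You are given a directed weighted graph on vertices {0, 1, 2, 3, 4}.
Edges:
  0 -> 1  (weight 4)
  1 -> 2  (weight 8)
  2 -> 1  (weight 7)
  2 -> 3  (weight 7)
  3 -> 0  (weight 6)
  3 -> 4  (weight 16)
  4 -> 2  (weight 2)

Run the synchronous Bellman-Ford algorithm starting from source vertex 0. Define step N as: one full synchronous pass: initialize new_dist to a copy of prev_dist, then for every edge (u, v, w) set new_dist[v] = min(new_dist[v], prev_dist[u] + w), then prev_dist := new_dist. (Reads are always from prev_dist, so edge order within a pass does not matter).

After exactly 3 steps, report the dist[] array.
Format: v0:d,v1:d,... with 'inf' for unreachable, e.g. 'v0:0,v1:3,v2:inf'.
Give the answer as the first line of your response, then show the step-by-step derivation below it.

v0:0,v1:4,v2:12,v3:19,v4:inf

step 1: dist = v0:0,v1:4,v2:inf,v3:inf,v4:inf
step 2: dist = v0:0,v1:4,v2:12,v3:inf,v4:inf
step 3: dist = v0:0,v1:4,v2:12,v3:19,v4:inf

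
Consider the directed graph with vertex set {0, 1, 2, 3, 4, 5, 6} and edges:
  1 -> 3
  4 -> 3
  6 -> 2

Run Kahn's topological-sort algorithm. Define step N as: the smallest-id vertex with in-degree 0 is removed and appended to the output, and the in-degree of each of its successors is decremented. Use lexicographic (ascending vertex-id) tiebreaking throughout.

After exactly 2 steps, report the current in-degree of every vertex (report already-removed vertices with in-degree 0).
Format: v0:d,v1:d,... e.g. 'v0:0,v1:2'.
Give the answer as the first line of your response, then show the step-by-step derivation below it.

v0:0,v1:0,v2:1,v3:1,v4:0,v5:0,v6:0

step 1: output 0; order=[0]; indeg=(0,0,1,2,0,0,0)
step 2: output 1; order=[0,1]; indeg=(0,0,1,1,0,0,0)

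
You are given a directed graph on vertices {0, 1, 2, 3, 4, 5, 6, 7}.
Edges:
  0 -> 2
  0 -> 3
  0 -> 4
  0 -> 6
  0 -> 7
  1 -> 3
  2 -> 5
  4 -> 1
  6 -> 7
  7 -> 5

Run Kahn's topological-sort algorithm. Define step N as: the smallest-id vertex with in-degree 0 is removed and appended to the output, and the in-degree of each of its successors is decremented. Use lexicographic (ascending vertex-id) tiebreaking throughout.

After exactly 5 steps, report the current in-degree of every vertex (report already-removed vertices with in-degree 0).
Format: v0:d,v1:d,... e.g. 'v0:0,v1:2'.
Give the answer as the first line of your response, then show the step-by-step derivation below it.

v0:0,v1:0,v2:0,v3:0,v4:0,v5:1,v6:0,v7:1

step 1: output 0; order=[0]; indeg=(0,1,0,1,0,2,0,1)
step 2: output 2; order=[0,2]; indeg=(0,1,0,1,0,1,0,1)
step 3: output 4; order=[0,2,4]; indeg=(0,0,0,1,0,1,0,1)
step 4: output 1; order=[0,2,4,1]; indeg=(0,0,0,0,0,1,0,1)
step 5: output 3; order=[0,2,4,1,3]; indeg=(0,0,0,0,0,1,0,1)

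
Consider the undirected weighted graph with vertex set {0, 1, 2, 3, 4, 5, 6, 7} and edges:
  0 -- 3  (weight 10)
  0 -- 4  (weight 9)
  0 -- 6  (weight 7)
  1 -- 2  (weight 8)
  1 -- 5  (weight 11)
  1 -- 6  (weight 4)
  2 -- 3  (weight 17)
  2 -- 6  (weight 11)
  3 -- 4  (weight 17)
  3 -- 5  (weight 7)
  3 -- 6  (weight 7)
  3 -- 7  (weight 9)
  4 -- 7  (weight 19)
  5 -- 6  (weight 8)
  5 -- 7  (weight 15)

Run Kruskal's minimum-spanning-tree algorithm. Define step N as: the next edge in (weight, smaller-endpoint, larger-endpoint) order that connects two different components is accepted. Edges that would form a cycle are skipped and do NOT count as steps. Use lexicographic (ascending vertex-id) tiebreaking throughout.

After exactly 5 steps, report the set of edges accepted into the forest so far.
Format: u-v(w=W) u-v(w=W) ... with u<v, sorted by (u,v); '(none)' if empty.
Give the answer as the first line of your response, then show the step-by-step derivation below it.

0-6(w=7) 1-2(w=8) 1-6(w=4) 3-5(w=7) 3-6(w=7)

step 1: add edge 1-6 (w=4); MST = {1-6(w=4)}
step 2: add edge 0-6 (w=7); MST = {0-6(w=7) 1-6(w=4)}
step 3: add edge 3-5 (w=7); MST = {0-6(w=7) 1-6(w=4) 3-5(w=7)}
step 4: add edge 3-6 (w=7); MST = {0-6(w=7) 1-6(w=4) 3-5(w=7) 3-6(w=7)}
step 5: add edge 1-2 (w=8); MST = {0-6(w=7) 1-2(w=8) 1-6(w=4) 3-5(w=7) 3-6(w=7)}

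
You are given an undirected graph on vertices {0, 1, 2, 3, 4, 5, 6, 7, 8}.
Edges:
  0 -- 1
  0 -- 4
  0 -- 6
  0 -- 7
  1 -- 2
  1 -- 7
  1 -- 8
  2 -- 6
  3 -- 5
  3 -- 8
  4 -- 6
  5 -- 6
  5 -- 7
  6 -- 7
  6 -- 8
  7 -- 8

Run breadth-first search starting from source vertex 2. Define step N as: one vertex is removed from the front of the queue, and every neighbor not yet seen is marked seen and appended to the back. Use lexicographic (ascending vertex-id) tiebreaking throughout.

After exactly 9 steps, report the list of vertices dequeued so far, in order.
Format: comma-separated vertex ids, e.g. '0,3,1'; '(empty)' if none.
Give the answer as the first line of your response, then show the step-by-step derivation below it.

2,1,6,0,7,8,4,5,3

step 1: dequeue 2; queue=[1,6]; order=2
step 2: dequeue 1; queue=[6,0,7,8]; order=2,1
step 3: dequeue 6; queue=[0,7,8,4,5]; order=2,1,6
step 4: dequeue 0; queue=[7,8,4,5]; order=2,1,6,0
step 5: dequeue 7; queue=[8,4,5]; order=2,1,6,0,7
step 6: dequeue 8; queue=[4,5,3]; order=2,1,6,0,7,8
step 7: dequeue 4; queue=[5,3]; order=2,1,6,0,7,8,4
step 8: dequeue 5; queue=[3]; order=2,1,6,0,7,8,4,5
step 9: dequeue 3; queue=[(empty)]; order=2,1,6,0,7,8,4,5,3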